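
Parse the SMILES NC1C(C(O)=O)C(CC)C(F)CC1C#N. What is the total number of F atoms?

Scan the SMILES for F atoms (remember two-letter symbols like Cl and Br are single atoms).
Fluorine count: 1.

1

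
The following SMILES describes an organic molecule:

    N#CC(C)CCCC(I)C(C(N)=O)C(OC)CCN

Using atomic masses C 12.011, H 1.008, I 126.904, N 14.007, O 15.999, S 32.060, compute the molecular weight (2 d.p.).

First, the molecular formula is C13H24IN3O2 (counting implicit H from valence).
  C: 13 × 12.011 = 156.143
  H: 24 × 1.008 = 24.192
  I: 1 × 126.904 = 126.904
  N: 3 × 14.007 = 42.021
  O: 2 × 15.999 = 31.998
Sum: 13×12.011 + 24×1.008 + 1×126.904 + 3×14.007 + 2×15.999 = 381.258 → 381.26 g/mol.

381.26 g/mol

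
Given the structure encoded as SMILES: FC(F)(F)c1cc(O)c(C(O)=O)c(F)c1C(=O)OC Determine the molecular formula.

C10H6F4O5

Walk through each heavy atom and fill implicit hydrogens from standard valence (C 4, N 3, O 2, S 2, halogen 1); for lowercase aromatic atoms, an aromatic c carries 1 H when it has two neighbours and 0 H with three, and aromatic n carries 0 H:
  atom 1: F (halogen, monovalent) → 0 H
  atom 2: C, bond orders sum to 4 (valence 4) → 0 H
  atom 3: F (halogen, monovalent) → 0 H
  atom 4: F (halogen, monovalent) → 0 H
  atom 5: aromatic c, 3 neighbours → 0 H
  atom 6: aromatic c, 2 neighbours → 1 H
  atom 7: aromatic c, 3 neighbours → 0 H
  atom 8: O, bond orders sum to 1 (valence 2) → 1 H
  atom 9: aromatic c, 3 neighbours → 0 H
  atom 10: C, bond orders sum to 4 (valence 4) → 0 H
  atom 11: O, bond orders sum to 1 (valence 2) → 1 H
  atom 12: O, bond orders sum to 2 (valence 2) → 0 H
  atom 13: aromatic c, 3 neighbours → 0 H
  atom 14: F (halogen, monovalent) → 0 H
  atom 15: aromatic c, 3 neighbours → 0 H
  atom 16: C, bond orders sum to 4 (valence 4) → 0 H
  atom 17: O, bond orders sum to 2 (valence 2) → 0 H
  atom 18: O, bond orders sum to 2 (valence 2) → 0 H
  atom 19: C, bond orders sum to 1 (valence 4) → 3 H
Totals → C:10, H:6, F:4, O:5.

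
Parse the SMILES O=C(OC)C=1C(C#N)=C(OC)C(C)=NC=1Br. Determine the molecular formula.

Walk through each heavy atom and fill implicit hydrogens from standard valence (C 4, N 3, O 2, S 2, halogen 1):
  atom 1: O, bond orders sum to 2 (valence 2) → 0 H
  atom 2: C, bond orders sum to 4 (valence 4) → 0 H
  atom 3: O, bond orders sum to 2 (valence 2) → 0 H
  atom 4: C, bond orders sum to 1 (valence 4) → 3 H
  atom 5: C, bond orders sum to 4 (valence 4) → 0 H
  atom 6: C, bond orders sum to 4 (valence 4) → 0 H
  atom 7: C, bond orders sum to 4 (valence 4) → 0 H
  atom 8: N, bond orders sum to 3 (valence 3) → 0 H
  atom 9: C, bond orders sum to 4 (valence 4) → 0 H
  atom 10: O, bond orders sum to 2 (valence 2) → 0 H
  atom 11: C, bond orders sum to 1 (valence 4) → 3 H
  atom 12: C, bond orders sum to 4 (valence 4) → 0 H
  atom 13: C, bond orders sum to 1 (valence 4) → 3 H
  atom 14: N, bond orders sum to 3 (valence 3) → 0 H
  atom 15: C, bond orders sum to 4 (valence 4) → 0 H
  atom 16: Br (halogen, monovalent) → 0 H
Totals → C:10, H:9, Br:1, N:2, O:3.

C10H9BrN2O3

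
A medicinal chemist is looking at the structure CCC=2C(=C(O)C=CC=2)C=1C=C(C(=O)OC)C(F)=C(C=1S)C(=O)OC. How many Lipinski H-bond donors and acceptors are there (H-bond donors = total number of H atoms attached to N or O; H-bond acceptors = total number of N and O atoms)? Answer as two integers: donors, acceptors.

1, 5

Donors: find every N or O and count the H atoms it carries.
  atom 6 (O): bond orders sum to 1 → 1 H
  atom 14 (O): bond orders sum to 2 → 0 H
  atom 15 (O): bond orders sum to 2 → 0 H
  atom 23 (O): bond orders sum to 2 → 0 H
  atom 24 (O): bond orders sum to 2 → 0 H
Lipinski HBD = 1.
Acceptors: N atoms = 0, O atoms = 5 → HBA = 5.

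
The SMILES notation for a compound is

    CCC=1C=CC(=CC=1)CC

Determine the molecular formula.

Walk through each heavy atom and fill implicit hydrogens from standard valence (C 4, N 3, O 2, S 2, halogen 1):
  atom 1: C, bond orders sum to 1 (valence 4) → 3 H
  atom 2: C, bond orders sum to 2 (valence 4) → 2 H
  atom 3: C, bond orders sum to 4 (valence 4) → 0 H
  atom 4: C, bond orders sum to 3 (valence 4) → 1 H
  atom 5: C, bond orders sum to 3 (valence 4) → 1 H
  atom 6: C, bond orders sum to 4 (valence 4) → 0 H
  atom 7: C, bond orders sum to 3 (valence 4) → 1 H
  atom 8: C, bond orders sum to 3 (valence 4) → 1 H
  atom 9: C, bond orders sum to 2 (valence 4) → 2 H
  atom 10: C, bond orders sum to 1 (valence 4) → 3 H
Totals → C:10, H:14.
In Hill order: C10H14.

C10H14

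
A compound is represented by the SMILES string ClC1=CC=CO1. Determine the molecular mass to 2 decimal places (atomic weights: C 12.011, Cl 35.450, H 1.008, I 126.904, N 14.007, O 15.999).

102.52 g/mol

First, the molecular formula is C4H3ClO (counting implicit H from valence).
  C: 4 × 12.011 = 48.044
  Cl: 1 × 35.450 = 35.450
  H: 3 × 1.008 = 3.024
  O: 1 × 15.999 = 15.999
Sum: 4×12.011 + 1×35.450 + 3×1.008 + 1×15.999 = 102.517 → 102.52 g/mol.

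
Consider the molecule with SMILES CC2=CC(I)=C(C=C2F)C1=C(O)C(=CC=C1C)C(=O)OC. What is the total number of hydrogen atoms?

14

Walk through each heavy atom and fill implicit hydrogens from standard valence (C 4, N 3, O 2, S 2, halogen 1):
  atom 1: C, bond orders sum to 1 (valence 4) → 3 H
  atom 2: C, bond orders sum to 4 (valence 4) → 0 H
  atom 3: C, bond orders sum to 3 (valence 4) → 1 H
  atom 4: C, bond orders sum to 4 (valence 4) → 0 H
  atom 5: I (halogen, monovalent) → 0 H
  atom 6: C, bond orders sum to 4 (valence 4) → 0 H
  atom 7: C, bond orders sum to 3 (valence 4) → 1 H
  atom 8: C, bond orders sum to 4 (valence 4) → 0 H
  atom 9: F (halogen, monovalent) → 0 H
  atom 10: C, bond orders sum to 4 (valence 4) → 0 H
  atom 11: C, bond orders sum to 4 (valence 4) → 0 H
  atom 12: O, bond orders sum to 1 (valence 2) → 1 H
  atom 13: C, bond orders sum to 4 (valence 4) → 0 H
  atom 14: C, bond orders sum to 3 (valence 4) → 1 H
  atom 15: C, bond orders sum to 3 (valence 4) → 1 H
  atom 16: C, bond orders sum to 4 (valence 4) → 0 H
  atom 17: C, bond orders sum to 1 (valence 4) → 3 H
  atom 18: C, bond orders sum to 4 (valence 4) → 0 H
  atom 19: O, bond orders sum to 2 (valence 2) → 0 H
  atom 20: O, bond orders sum to 2 (valence 2) → 0 H
  atom 21: C, bond orders sum to 1 (valence 4) → 3 H
Total hydrogens: 14.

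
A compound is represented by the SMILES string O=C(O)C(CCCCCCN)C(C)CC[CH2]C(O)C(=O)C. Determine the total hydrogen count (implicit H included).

31

Walk through each heavy atom and fill implicit hydrogens from standard valence (C 4, N 3, O 2, S 2, halogen 1):
  atom 1: O, bond orders sum to 2 (valence 2) → 0 H
  atom 2: C, bond orders sum to 4 (valence 4) → 0 H
  atom 3: O, bond orders sum to 1 (valence 2) → 1 H
  atom 4: C, bond orders sum to 3 (valence 4) → 1 H
  atom 5: C, bond orders sum to 2 (valence 4) → 2 H
  atom 6: C, bond orders sum to 2 (valence 4) → 2 H
  atom 7: C, bond orders sum to 2 (valence 4) → 2 H
  atom 8: C, bond orders sum to 2 (valence 4) → 2 H
  atom 9: C, bond orders sum to 2 (valence 4) → 2 H
  atom 10: C, bond orders sum to 2 (valence 4) → 2 H
  atom 11: N, bond orders sum to 1 (valence 3) → 2 H
  atom 12: C, bond orders sum to 3 (valence 4) → 1 H
  atom 13: C, bond orders sum to 1 (valence 4) → 3 H
  atom 14: C, bond orders sum to 2 (valence 4) → 2 H
  atom 15: C, bond orders sum to 2 (valence 4) → 2 H
  atom 16: C with explicit H count 2
  atom 17: C, bond orders sum to 3 (valence 4) → 1 H
  atom 18: O, bond orders sum to 1 (valence 2) → 1 H
  atom 19: C, bond orders sum to 4 (valence 4) → 0 H
  atom 20: O, bond orders sum to 2 (valence 2) → 0 H
  atom 21: C, bond orders sum to 1 (valence 4) → 3 H
Total hydrogens: 31.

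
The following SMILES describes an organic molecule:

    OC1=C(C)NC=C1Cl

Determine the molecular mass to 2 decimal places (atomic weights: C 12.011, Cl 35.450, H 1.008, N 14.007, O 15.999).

First, the molecular formula is C5H6ClNO (counting implicit H from valence).
  C: 5 × 12.011 = 60.055
  Cl: 1 × 35.450 = 35.450
  H: 6 × 1.008 = 6.048
  N: 1 × 14.007 = 14.007
  O: 1 × 15.999 = 15.999
Sum: 5×12.011 + 1×35.450 + 6×1.008 + 1×14.007 + 1×15.999 = 131.559 → 131.56 g/mol.

131.56 g/mol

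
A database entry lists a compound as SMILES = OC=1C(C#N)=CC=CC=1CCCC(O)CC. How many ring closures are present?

1

In SMILES, each pair of matching ring-closure digits denotes one ring-closing bond; the number of such bonds equals the number of independent rings.
Ring-closure bonds here: 1.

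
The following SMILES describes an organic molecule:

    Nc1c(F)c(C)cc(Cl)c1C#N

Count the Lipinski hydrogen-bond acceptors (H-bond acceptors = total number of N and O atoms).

2

N atoms: 2; O atoms: 0.
Lipinski HBA = 2 + 0 = 2.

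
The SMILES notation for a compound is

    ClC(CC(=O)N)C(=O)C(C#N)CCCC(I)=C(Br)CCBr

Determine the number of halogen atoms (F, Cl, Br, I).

Halogen atoms appear at heavy-atom positions 1, 16, 18, 21 (2×Br, 1×Cl, 1×I).
Other groups present: 1 alkene, 1 amide, 1 ketone, 1 nitrile.
Halogen count: 4.

4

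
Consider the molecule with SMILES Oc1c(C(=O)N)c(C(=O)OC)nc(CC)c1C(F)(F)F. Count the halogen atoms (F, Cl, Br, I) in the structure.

Halogen atoms appear at heavy-atom positions 18, 19, 20 (3×F).
Other groups present: 1 amide, 1 ester, 1 hydroxyl.
Halogen count: 3.

3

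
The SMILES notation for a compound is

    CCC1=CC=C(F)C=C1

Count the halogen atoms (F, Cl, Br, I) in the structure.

Halogen atoms appear at heavy-atom position 7 (1×F).
Halogen count: 1.

1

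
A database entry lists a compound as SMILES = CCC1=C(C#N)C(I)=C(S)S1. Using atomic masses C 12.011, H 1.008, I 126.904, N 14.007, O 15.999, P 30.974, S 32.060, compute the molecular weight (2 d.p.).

295.16 g/mol

First, the molecular formula is C7H6INS2 (counting implicit H from valence).
  C: 7 × 12.011 = 84.077
  H: 6 × 1.008 = 6.048
  I: 1 × 126.904 = 126.904
  N: 1 × 14.007 = 14.007
  S: 2 × 32.060 = 64.120
Sum: 7×12.011 + 6×1.008 + 1×126.904 + 1×14.007 + 2×32.060 = 295.156 → 295.16 g/mol.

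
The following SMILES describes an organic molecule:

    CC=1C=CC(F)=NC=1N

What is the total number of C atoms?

Count every carbon token in the SMILES (each C, including those in ring-closure positions and inside branches).
Carbon count: 6.

6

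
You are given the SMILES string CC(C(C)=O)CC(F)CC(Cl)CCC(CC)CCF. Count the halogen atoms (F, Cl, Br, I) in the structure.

3

Halogen atoms appear at heavy-atom positions 8, 11, 19 (1×Cl, 2×F).
Other groups present: 1 ketone.
Halogen count: 3.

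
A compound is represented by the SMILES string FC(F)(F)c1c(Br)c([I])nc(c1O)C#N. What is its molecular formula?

C7HBrF3IN2O

Walk through each heavy atom and fill implicit hydrogens from standard valence (C 4, N 3, O 2, S 2, halogen 1); for lowercase aromatic atoms, an aromatic c carries 1 H when it has two neighbours and 0 H with three, and aromatic n carries 0 H:
  atom 1: F (halogen, monovalent) → 0 H
  atom 2: C, bond orders sum to 4 (valence 4) → 0 H
  atom 3: F (halogen, monovalent) → 0 H
  atom 4: F (halogen, monovalent) → 0 H
  atom 5: aromatic c, 3 neighbours → 0 H
  atom 6: aromatic c, 3 neighbours → 0 H
  atom 7: Br (halogen, monovalent) → 0 H
  atom 8: aromatic c, 3 neighbours → 0 H
  atom 9: I with explicit H count 0
  atom 10: aromatic n, 2 neighbours → 0 H
  atom 11: aromatic c, 3 neighbours → 0 H
  atom 12: aromatic c, 3 neighbours → 0 H
  atom 13: O, bond orders sum to 1 (valence 2) → 1 H
  atom 14: C, bond orders sum to 4 (valence 4) → 0 H
  atom 15: N, bond orders sum to 3 (valence 3) → 0 H
Totals → C:7, H:1, Br:1, F:3, I:1, N:2, O:1.
In Hill order: C7HBrF3IN2O.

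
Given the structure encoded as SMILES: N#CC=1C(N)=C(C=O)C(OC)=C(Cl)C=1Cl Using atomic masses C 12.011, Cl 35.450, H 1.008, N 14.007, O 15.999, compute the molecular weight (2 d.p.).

245.06 g/mol

First, the molecular formula is C9H6Cl2N2O2 (counting implicit H from valence).
  C: 9 × 12.011 = 108.099
  Cl: 2 × 35.450 = 70.900
  H: 6 × 1.008 = 6.048
  N: 2 × 14.007 = 28.014
  O: 2 × 15.999 = 31.998
Sum: 9×12.011 + 2×35.450 + 6×1.008 + 2×14.007 + 2×15.999 = 245.059 → 245.06 g/mol.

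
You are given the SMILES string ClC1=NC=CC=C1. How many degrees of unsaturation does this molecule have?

4

Degree of unsaturation = (number of rings) + (number of π bonds).
Ring closures in the SMILES: 1.
π bonds: 3 double bonds (each 1 DoU) → 3 DoU from unsaturation.
Total DoU = 1 + 3 = 4.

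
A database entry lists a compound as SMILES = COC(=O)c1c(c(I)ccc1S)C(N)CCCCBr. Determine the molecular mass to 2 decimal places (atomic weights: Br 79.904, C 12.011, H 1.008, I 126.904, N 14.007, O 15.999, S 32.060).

458.15 g/mol

First, the molecular formula is C13H17BrINO2S (counting implicit H from valence).
  Br: 1 × 79.904 = 79.904
  C: 13 × 12.011 = 156.143
  H: 17 × 1.008 = 17.136
  I: 1 × 126.904 = 126.904
  N: 1 × 14.007 = 14.007
  O: 2 × 15.999 = 31.998
  S: 1 × 32.060 = 32.060
Sum: 1×79.904 + 13×12.011 + 17×1.008 + 1×126.904 + 1×14.007 + 2×15.999 + 1×32.060 = 458.152 → 458.15 g/mol.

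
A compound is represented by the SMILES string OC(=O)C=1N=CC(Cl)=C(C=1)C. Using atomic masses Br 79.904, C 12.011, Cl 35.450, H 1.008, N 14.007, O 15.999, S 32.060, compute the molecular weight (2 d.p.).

First, the molecular formula is C7H6ClNO2 (counting implicit H from valence).
  C: 7 × 12.011 = 84.077
  Cl: 1 × 35.450 = 35.450
  H: 6 × 1.008 = 6.048
  N: 1 × 14.007 = 14.007
  O: 2 × 15.999 = 31.998
Sum: 7×12.011 + 1×35.450 + 6×1.008 + 1×14.007 + 2×15.999 = 171.580 → 171.58 g/mol.

171.58 g/mol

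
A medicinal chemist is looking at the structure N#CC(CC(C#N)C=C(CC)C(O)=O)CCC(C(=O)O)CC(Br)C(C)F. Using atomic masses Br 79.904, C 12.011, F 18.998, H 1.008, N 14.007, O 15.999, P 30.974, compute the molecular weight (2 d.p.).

431.30 g/mol

First, the molecular formula is C18H24BrFN2O4 (counting implicit H from valence).
  Br: 1 × 79.904 = 79.904
  C: 18 × 12.011 = 216.198
  F: 1 × 18.998 = 18.998
  H: 24 × 1.008 = 24.192
  N: 2 × 14.007 = 28.014
  O: 4 × 15.999 = 63.996
Sum: 1×79.904 + 18×12.011 + 1×18.998 + 24×1.008 + 2×14.007 + 4×15.999 = 431.302 → 431.30 g/mol.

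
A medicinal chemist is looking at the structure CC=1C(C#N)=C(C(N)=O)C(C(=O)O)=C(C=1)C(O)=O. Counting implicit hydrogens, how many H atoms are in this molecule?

8

Walk through each heavy atom and fill implicit hydrogens from standard valence (C 4, N 3, O 2, S 2, halogen 1):
  atom 1: C, bond orders sum to 1 (valence 4) → 3 H
  atom 2: C, bond orders sum to 4 (valence 4) → 0 H
  atom 3: C, bond orders sum to 4 (valence 4) → 0 H
  atom 4: C, bond orders sum to 4 (valence 4) → 0 H
  atom 5: N, bond orders sum to 3 (valence 3) → 0 H
  atom 6: C, bond orders sum to 4 (valence 4) → 0 H
  atom 7: C, bond orders sum to 4 (valence 4) → 0 H
  atom 8: N, bond orders sum to 1 (valence 3) → 2 H
  atom 9: O, bond orders sum to 2 (valence 2) → 0 H
  atom 10: C, bond orders sum to 4 (valence 4) → 0 H
  atom 11: C, bond orders sum to 4 (valence 4) → 0 H
  atom 12: O, bond orders sum to 2 (valence 2) → 0 H
  atom 13: O, bond orders sum to 1 (valence 2) → 1 H
  atom 14: C, bond orders sum to 4 (valence 4) → 0 H
  atom 15: C, bond orders sum to 3 (valence 4) → 1 H
  atom 16: C, bond orders sum to 4 (valence 4) → 0 H
  atom 17: O, bond orders sum to 1 (valence 2) → 1 H
  atom 18: O, bond orders sum to 2 (valence 2) → 0 H
Total hydrogens: 8.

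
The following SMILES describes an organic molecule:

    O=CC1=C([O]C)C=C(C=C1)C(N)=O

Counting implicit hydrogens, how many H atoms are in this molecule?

9

Walk through each heavy atom and fill implicit hydrogens from standard valence (C 4, N 3, O 2, S 2, halogen 1):
  atom 1: O, bond orders sum to 2 (valence 2) → 0 H
  atom 2: C, bond orders sum to 3 (valence 4) → 1 H
  atom 3: C, bond orders sum to 4 (valence 4) → 0 H
  atom 4: C, bond orders sum to 4 (valence 4) → 0 H
  atom 5: O with explicit H count 0
  atom 6: C, bond orders sum to 1 (valence 4) → 3 H
  atom 7: C, bond orders sum to 3 (valence 4) → 1 H
  atom 8: C, bond orders sum to 4 (valence 4) → 0 H
  atom 9: C, bond orders sum to 3 (valence 4) → 1 H
  atom 10: C, bond orders sum to 3 (valence 4) → 1 H
  atom 11: C, bond orders sum to 4 (valence 4) → 0 H
  atom 12: N, bond orders sum to 1 (valence 3) → 2 H
  atom 13: O, bond orders sum to 2 (valence 2) → 0 H
Total hydrogens: 9.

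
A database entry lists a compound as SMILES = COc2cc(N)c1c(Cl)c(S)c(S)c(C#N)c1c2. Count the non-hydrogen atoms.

Every atom symbol written in the SMILES (organic subset) is one heavy atom; implicit H are not written.
Heavy atoms by element → C:12, Cl:1, N:2, O:1, S:2.
Total: 18.

18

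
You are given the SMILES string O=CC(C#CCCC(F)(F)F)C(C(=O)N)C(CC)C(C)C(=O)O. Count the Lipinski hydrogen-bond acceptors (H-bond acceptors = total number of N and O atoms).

5

N atoms: 1; O atoms: 4.
Lipinski HBA = 1 + 4 = 5.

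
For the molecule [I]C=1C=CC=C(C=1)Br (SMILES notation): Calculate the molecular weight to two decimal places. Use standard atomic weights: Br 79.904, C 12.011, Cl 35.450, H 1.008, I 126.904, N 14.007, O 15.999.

282.91 g/mol

First, the molecular formula is C6H4BrI (counting implicit H from valence).
  Br: 1 × 79.904 = 79.904
  C: 6 × 12.011 = 72.066
  H: 4 × 1.008 = 4.032
  I: 1 × 126.904 = 126.904
Sum: 1×79.904 + 6×12.011 + 4×1.008 + 1×126.904 = 282.906 → 282.91 g/mol.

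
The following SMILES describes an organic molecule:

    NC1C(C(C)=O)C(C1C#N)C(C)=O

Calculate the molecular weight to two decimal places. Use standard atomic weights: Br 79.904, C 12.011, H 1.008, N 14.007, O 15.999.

First, the molecular formula is C9H12N2O2 (counting implicit H from valence).
  C: 9 × 12.011 = 108.099
  H: 12 × 1.008 = 12.096
  N: 2 × 14.007 = 28.014
  O: 2 × 15.999 = 31.998
Sum: 9×12.011 + 12×1.008 + 2×14.007 + 2×15.999 = 180.207 → 180.21 g/mol.

180.21 g/mol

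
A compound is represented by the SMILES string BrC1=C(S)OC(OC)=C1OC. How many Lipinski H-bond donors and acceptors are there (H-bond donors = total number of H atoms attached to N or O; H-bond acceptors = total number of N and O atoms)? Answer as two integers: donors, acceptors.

Donors: find every N or O and count the H atoms it carries.
  atom 5 (O): bond orders sum to 2 → 0 H
  atom 7 (O): bond orders sum to 2 → 0 H
  atom 10 (O): bond orders sum to 2 → 0 H
Lipinski HBD = 0.
Acceptors: N atoms = 0, O atoms = 3 → HBA = 3.

0, 3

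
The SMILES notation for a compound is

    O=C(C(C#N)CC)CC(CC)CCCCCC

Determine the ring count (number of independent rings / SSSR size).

In SMILES, each pair of matching ring-closure digits denotes one ring-closing bond; the number of such bonds equals the number of independent rings.
Ring-closure bonds here: 0.

0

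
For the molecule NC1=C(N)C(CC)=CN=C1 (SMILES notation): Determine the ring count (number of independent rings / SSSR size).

In SMILES, each pair of matching ring-closure digits denotes one ring-closing bond; the number of such bonds equals the number of independent rings.
Ring-closure bonds here: 1.

1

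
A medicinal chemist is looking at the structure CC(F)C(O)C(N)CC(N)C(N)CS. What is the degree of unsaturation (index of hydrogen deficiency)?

0

Degree of unsaturation = (number of rings) + (number of π bonds).
Ring closures in the SMILES: 0.
π bonds: none → 0 DoU from unsaturation.
Total DoU = 0 + 0 = 0.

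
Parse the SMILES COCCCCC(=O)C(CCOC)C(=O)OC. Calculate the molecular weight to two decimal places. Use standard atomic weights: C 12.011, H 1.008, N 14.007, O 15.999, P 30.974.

246.30 g/mol

First, the molecular formula is C12H22O5 (counting implicit H from valence).
  C: 12 × 12.011 = 144.132
  H: 22 × 1.008 = 22.176
  O: 5 × 15.999 = 79.995
Sum: 12×12.011 + 22×1.008 + 5×15.999 = 246.303 → 246.30 g/mol.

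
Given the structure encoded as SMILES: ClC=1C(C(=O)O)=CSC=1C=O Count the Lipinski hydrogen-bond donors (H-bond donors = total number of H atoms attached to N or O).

1

Donors: find every N or O and count the H atoms it carries.
  atom 5 (O): bond orders sum to 2 → 0 H
  atom 6 (O): bond orders sum to 1 → 1 H
  atom 11 (O): bond orders sum to 2 → 0 H
Lipinski HBD = 1.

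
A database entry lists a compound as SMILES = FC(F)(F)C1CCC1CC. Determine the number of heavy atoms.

10

Every atom symbol written in the SMILES (organic subset) is one heavy atom; implicit H are not written.
Heavy atoms by element → C:7, F:3.
Total: 10.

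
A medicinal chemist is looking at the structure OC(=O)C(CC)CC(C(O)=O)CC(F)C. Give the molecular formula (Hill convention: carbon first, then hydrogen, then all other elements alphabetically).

Walk through each heavy atom and fill implicit hydrogens from standard valence (C 4, N 3, O 2, S 2, halogen 1):
  atom 1: O, bond orders sum to 1 (valence 2) → 1 H
  atom 2: C, bond orders sum to 4 (valence 4) → 0 H
  atom 3: O, bond orders sum to 2 (valence 2) → 0 H
  atom 4: C, bond orders sum to 3 (valence 4) → 1 H
  atom 5: C, bond orders sum to 2 (valence 4) → 2 H
  atom 6: C, bond orders sum to 1 (valence 4) → 3 H
  atom 7: C, bond orders sum to 2 (valence 4) → 2 H
  atom 8: C, bond orders sum to 3 (valence 4) → 1 H
  atom 9: C, bond orders sum to 4 (valence 4) → 0 H
  atom 10: O, bond orders sum to 1 (valence 2) → 1 H
  atom 11: O, bond orders sum to 2 (valence 2) → 0 H
  atom 12: C, bond orders sum to 2 (valence 4) → 2 H
  atom 13: C, bond orders sum to 3 (valence 4) → 1 H
  atom 14: F (halogen, monovalent) → 0 H
  atom 15: C, bond orders sum to 1 (valence 4) → 3 H
Totals → C:10, H:17, F:1, O:4.
In Hill order: C10H17FO4.

C10H17FO4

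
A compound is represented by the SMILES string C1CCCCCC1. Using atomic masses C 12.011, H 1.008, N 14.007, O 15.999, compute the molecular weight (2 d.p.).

98.19 g/mol

First, the molecular formula is C7H14 (counting implicit H from valence).
  C: 7 × 12.011 = 84.077
  H: 14 × 1.008 = 14.112
Sum: 7×12.011 + 14×1.008 = 98.189 → 98.19 g/mol.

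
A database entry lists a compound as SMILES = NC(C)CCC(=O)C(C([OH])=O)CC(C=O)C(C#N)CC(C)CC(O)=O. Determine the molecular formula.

Walk through each heavy atom and fill implicit hydrogens from standard valence (C 4, N 3, O 2, S 2, halogen 1):
  atom 1: N, bond orders sum to 1 (valence 3) → 2 H
  atom 2: C, bond orders sum to 3 (valence 4) → 1 H
  atom 3: C, bond orders sum to 1 (valence 4) → 3 H
  atom 4: C, bond orders sum to 2 (valence 4) → 2 H
  atom 5: C, bond orders sum to 2 (valence 4) → 2 H
  atom 6: C, bond orders sum to 4 (valence 4) → 0 H
  atom 7: O, bond orders sum to 2 (valence 2) → 0 H
  atom 8: C, bond orders sum to 3 (valence 4) → 1 H
  atom 9: C, bond orders sum to 4 (valence 4) → 0 H
  atom 10: O with explicit H count 1
  atom 11: O, bond orders sum to 2 (valence 2) → 0 H
  atom 12: C, bond orders sum to 2 (valence 4) → 2 H
  atom 13: C, bond orders sum to 3 (valence 4) → 1 H
  atom 14: C, bond orders sum to 3 (valence 4) → 1 H
  atom 15: O, bond orders sum to 2 (valence 2) → 0 H
  atom 16: C, bond orders sum to 3 (valence 4) → 1 H
  atom 17: C, bond orders sum to 4 (valence 4) → 0 H
  atom 18: N, bond orders sum to 3 (valence 3) → 0 H
  atom 19: C, bond orders sum to 2 (valence 4) → 2 H
  atom 20: C, bond orders sum to 3 (valence 4) → 1 H
  atom 21: C, bond orders sum to 1 (valence 4) → 3 H
  atom 22: C, bond orders sum to 2 (valence 4) → 2 H
  atom 23: C, bond orders sum to 4 (valence 4) → 0 H
  atom 24: O, bond orders sum to 1 (valence 2) → 1 H
  atom 25: O, bond orders sum to 2 (valence 2) → 0 H
Totals → C:17, H:26, N:2, O:6.

C17H26N2O6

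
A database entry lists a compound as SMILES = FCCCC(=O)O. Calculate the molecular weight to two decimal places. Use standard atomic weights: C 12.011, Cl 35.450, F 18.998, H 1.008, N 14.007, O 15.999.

First, the molecular formula is C4H7FO2 (counting implicit H from valence).
  C: 4 × 12.011 = 48.044
  F: 1 × 18.998 = 18.998
  H: 7 × 1.008 = 7.056
  O: 2 × 15.999 = 31.998
Sum: 4×12.011 + 1×18.998 + 7×1.008 + 2×15.999 = 106.096 → 106.10 g/mol.

106.10 g/mol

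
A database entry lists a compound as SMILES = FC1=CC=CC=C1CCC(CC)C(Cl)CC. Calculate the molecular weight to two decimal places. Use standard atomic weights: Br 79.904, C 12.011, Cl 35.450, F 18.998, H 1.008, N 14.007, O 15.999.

First, the molecular formula is C14H20ClF (counting implicit H from valence).
  C: 14 × 12.011 = 168.154
  Cl: 1 × 35.450 = 35.450
  F: 1 × 18.998 = 18.998
  H: 20 × 1.008 = 20.160
Sum: 14×12.011 + 1×35.450 + 1×18.998 + 20×1.008 = 242.762 → 242.76 g/mol.

242.76 g/mol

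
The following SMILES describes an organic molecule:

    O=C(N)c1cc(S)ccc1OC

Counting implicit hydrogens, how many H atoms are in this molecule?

Walk through each heavy atom and fill implicit hydrogens from standard valence (C 4, N 3, O 2, S 2, halogen 1); for lowercase aromatic atoms, an aromatic c carries 1 H when it has two neighbours and 0 H with three, and aromatic n carries 0 H:
  atom 1: O, bond orders sum to 2 (valence 2) → 0 H
  atom 2: C, bond orders sum to 4 (valence 4) → 0 H
  atom 3: N, bond orders sum to 1 (valence 3) → 2 H
  atom 4: aromatic c, 3 neighbours → 0 H
  atom 5: aromatic c, 2 neighbours → 1 H
  atom 6: aromatic c, 3 neighbours → 0 H
  atom 7: S, bond orders sum to 1 (valence 2) → 1 H
  atom 8: aromatic c, 2 neighbours → 1 H
  atom 9: aromatic c, 2 neighbours → 1 H
  atom 10: aromatic c, 3 neighbours → 0 H
  atom 11: O, bond orders sum to 2 (valence 2) → 0 H
  atom 12: C, bond orders sum to 1 (valence 4) → 3 H
Total hydrogens: 9.

9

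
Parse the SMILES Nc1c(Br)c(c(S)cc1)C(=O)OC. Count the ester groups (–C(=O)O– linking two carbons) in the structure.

The ester motif appears at heavy-atom position 10 in the SMILES.
Other groups present: 1 primary amine, 1 thiol.
Ester count: 1.

1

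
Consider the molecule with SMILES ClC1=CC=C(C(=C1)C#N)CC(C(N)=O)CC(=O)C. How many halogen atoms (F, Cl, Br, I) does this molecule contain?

1

Halogen atoms appear at heavy-atom position 1 (1×Cl).
Other groups present: 1 amide, 1 ketone, 1 nitrile.
Halogen count: 1.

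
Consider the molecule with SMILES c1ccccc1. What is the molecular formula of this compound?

C6H6

Walk through each heavy atom and fill implicit hydrogens from standard valence (C 4, N 3, O 2, S 2, halogen 1); for lowercase aromatic atoms, an aromatic c carries 1 H when it has two neighbours and 0 H with three, and aromatic n carries 0 H:
  atom 1: aromatic c, 2 neighbours → 1 H
  atom 2: aromatic c, 2 neighbours → 1 H
  atom 3: aromatic c, 2 neighbours → 1 H
  atom 4: aromatic c, 2 neighbours → 1 H
  atom 5: aromatic c, 2 neighbours → 1 H
  atom 6: aromatic c, 2 neighbours → 1 H
Totals → C:6, H:6.
In Hill order: C6H6.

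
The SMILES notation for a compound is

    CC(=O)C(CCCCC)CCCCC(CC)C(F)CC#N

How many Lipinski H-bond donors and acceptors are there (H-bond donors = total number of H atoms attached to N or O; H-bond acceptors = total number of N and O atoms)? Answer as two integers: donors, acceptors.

Donors: find every N or O and count the H atoms it carries.
  atom 3 (O): bond orders sum to 2 → 0 H
  atom 21 (N): bond orders sum to 3 → 0 H
Lipinski HBD = 0.
Acceptors: N atoms = 1, O atoms = 1 → HBA = 2.

0, 2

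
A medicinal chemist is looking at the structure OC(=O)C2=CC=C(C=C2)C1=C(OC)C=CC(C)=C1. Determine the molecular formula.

Walk through each heavy atom and fill implicit hydrogens from standard valence (C 4, N 3, O 2, S 2, halogen 1):
  atom 1: O, bond orders sum to 1 (valence 2) → 1 H
  atom 2: C, bond orders sum to 4 (valence 4) → 0 H
  atom 3: O, bond orders sum to 2 (valence 2) → 0 H
  atom 4: C, bond orders sum to 4 (valence 4) → 0 H
  atom 5: C, bond orders sum to 3 (valence 4) → 1 H
  atom 6: C, bond orders sum to 3 (valence 4) → 1 H
  atom 7: C, bond orders sum to 4 (valence 4) → 0 H
  atom 8: C, bond orders sum to 3 (valence 4) → 1 H
  atom 9: C, bond orders sum to 3 (valence 4) → 1 H
  atom 10: C, bond orders sum to 4 (valence 4) → 0 H
  atom 11: C, bond orders sum to 4 (valence 4) → 0 H
  atom 12: O, bond orders sum to 2 (valence 2) → 0 H
  atom 13: C, bond orders sum to 1 (valence 4) → 3 H
  atom 14: C, bond orders sum to 3 (valence 4) → 1 H
  atom 15: C, bond orders sum to 3 (valence 4) → 1 H
  atom 16: C, bond orders sum to 4 (valence 4) → 0 H
  atom 17: C, bond orders sum to 1 (valence 4) → 3 H
  atom 18: C, bond orders sum to 3 (valence 4) → 1 H
Totals → C:15, H:14, O:3.
In Hill order: C15H14O3.

C15H14O3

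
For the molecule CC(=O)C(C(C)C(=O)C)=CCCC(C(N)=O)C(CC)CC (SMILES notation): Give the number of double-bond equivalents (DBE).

Molecular formula: C17H29NO3.
DoU = (2C + 2 + N − H − X) / 2, where X is the halogen count and O/S are ignored.
    = (2·17 + 2 + 1 − 29 − 0) / 2 = 8 / 2 = 4.

4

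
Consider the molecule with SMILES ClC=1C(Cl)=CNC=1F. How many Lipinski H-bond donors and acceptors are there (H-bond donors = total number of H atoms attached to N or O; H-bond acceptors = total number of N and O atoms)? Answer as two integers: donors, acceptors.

Donors: find every N or O and count the H atoms it carries.
  atom 6 (N): bond orders sum to 2 → 1 H
Lipinski HBD = 1.
Acceptors: N atoms = 1, O atoms = 0 → HBA = 1.

1, 1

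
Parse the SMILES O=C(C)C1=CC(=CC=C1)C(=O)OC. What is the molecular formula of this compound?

Walk through each heavy atom and fill implicit hydrogens from standard valence (C 4, N 3, O 2, S 2, halogen 1):
  atom 1: O, bond orders sum to 2 (valence 2) → 0 H
  atom 2: C, bond orders sum to 4 (valence 4) → 0 H
  atom 3: C, bond orders sum to 1 (valence 4) → 3 H
  atom 4: C, bond orders sum to 4 (valence 4) → 0 H
  atom 5: C, bond orders sum to 3 (valence 4) → 1 H
  atom 6: C, bond orders sum to 4 (valence 4) → 0 H
  atom 7: C, bond orders sum to 3 (valence 4) → 1 H
  atom 8: C, bond orders sum to 3 (valence 4) → 1 H
  atom 9: C, bond orders sum to 3 (valence 4) → 1 H
  atom 10: C, bond orders sum to 4 (valence 4) → 0 H
  atom 11: O, bond orders sum to 2 (valence 2) → 0 H
  atom 12: O, bond orders sum to 2 (valence 2) → 0 H
  atom 13: C, bond orders sum to 1 (valence 4) → 3 H
Totals → C:10, H:10, O:3.
In Hill order: C10H10O3.

C10H10O3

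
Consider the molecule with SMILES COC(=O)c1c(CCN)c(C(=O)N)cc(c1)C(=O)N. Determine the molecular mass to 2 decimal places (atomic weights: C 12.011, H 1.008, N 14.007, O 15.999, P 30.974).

265.27 g/mol

First, the molecular formula is C12H15N3O4 (counting implicit H from valence).
  C: 12 × 12.011 = 144.132
  H: 15 × 1.008 = 15.120
  N: 3 × 14.007 = 42.021
  O: 4 × 15.999 = 63.996
Sum: 12×12.011 + 15×1.008 + 3×14.007 + 4×15.999 = 265.269 → 265.27 g/mol.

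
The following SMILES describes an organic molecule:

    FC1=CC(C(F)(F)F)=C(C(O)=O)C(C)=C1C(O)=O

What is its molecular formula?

Walk through each heavy atom and fill implicit hydrogens from standard valence (C 4, N 3, O 2, S 2, halogen 1):
  atom 1: F (halogen, monovalent) → 0 H
  atom 2: C, bond orders sum to 4 (valence 4) → 0 H
  atom 3: C, bond orders sum to 3 (valence 4) → 1 H
  atom 4: C, bond orders sum to 4 (valence 4) → 0 H
  atom 5: C, bond orders sum to 4 (valence 4) → 0 H
  atom 6: F (halogen, monovalent) → 0 H
  atom 7: F (halogen, monovalent) → 0 H
  atom 8: F (halogen, monovalent) → 0 H
  atom 9: C, bond orders sum to 4 (valence 4) → 0 H
  atom 10: C, bond orders sum to 4 (valence 4) → 0 H
  atom 11: O, bond orders sum to 1 (valence 2) → 1 H
  atom 12: O, bond orders sum to 2 (valence 2) → 0 H
  atom 13: C, bond orders sum to 4 (valence 4) → 0 H
  atom 14: C, bond orders sum to 1 (valence 4) → 3 H
  atom 15: C, bond orders sum to 4 (valence 4) → 0 H
  atom 16: C, bond orders sum to 4 (valence 4) → 0 H
  atom 17: O, bond orders sum to 1 (valence 2) → 1 H
  atom 18: O, bond orders sum to 2 (valence 2) → 0 H
Totals → C:10, H:6, F:4, O:4.
In Hill order: C10H6F4O4.

C10H6F4O4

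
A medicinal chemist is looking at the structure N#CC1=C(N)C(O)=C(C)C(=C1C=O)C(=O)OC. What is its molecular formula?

Walk through each heavy atom and fill implicit hydrogens from standard valence (C 4, N 3, O 2, S 2, halogen 1):
  atom 1: N, bond orders sum to 3 (valence 3) → 0 H
  atom 2: C, bond orders sum to 4 (valence 4) → 0 H
  atom 3: C, bond orders sum to 4 (valence 4) → 0 H
  atom 4: C, bond orders sum to 4 (valence 4) → 0 H
  atom 5: N, bond orders sum to 1 (valence 3) → 2 H
  atom 6: C, bond orders sum to 4 (valence 4) → 0 H
  atom 7: O, bond orders sum to 1 (valence 2) → 1 H
  atom 8: C, bond orders sum to 4 (valence 4) → 0 H
  atom 9: C, bond orders sum to 1 (valence 4) → 3 H
  atom 10: C, bond orders sum to 4 (valence 4) → 0 H
  atom 11: C, bond orders sum to 4 (valence 4) → 0 H
  atom 12: C, bond orders sum to 3 (valence 4) → 1 H
  atom 13: O, bond orders sum to 2 (valence 2) → 0 H
  atom 14: C, bond orders sum to 4 (valence 4) → 0 H
  atom 15: O, bond orders sum to 2 (valence 2) → 0 H
  atom 16: O, bond orders sum to 2 (valence 2) → 0 H
  atom 17: C, bond orders sum to 1 (valence 4) → 3 H
Totals → C:11, H:10, N:2, O:4.

C11H10N2O4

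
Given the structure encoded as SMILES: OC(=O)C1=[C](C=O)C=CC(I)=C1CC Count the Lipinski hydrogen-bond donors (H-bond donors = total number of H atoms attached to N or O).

Donors: find every N or O and count the H atoms it carries.
  atom 1 (O): bond orders sum to 1 → 1 H
  atom 3 (O): bond orders sum to 2 → 0 H
  atom 7 (O): bond orders sum to 2 → 0 H
Lipinski HBD = 1.

1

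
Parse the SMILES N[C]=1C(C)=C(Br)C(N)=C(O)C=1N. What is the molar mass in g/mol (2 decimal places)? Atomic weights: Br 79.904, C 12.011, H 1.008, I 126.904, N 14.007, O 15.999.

232.08 g/mol

First, the molecular formula is C7H10BrN3O (counting implicit H from valence).
  Br: 1 × 79.904 = 79.904
  C: 7 × 12.011 = 84.077
  H: 10 × 1.008 = 10.080
  N: 3 × 14.007 = 42.021
  O: 1 × 15.999 = 15.999
Sum: 1×79.904 + 7×12.011 + 10×1.008 + 3×14.007 + 1×15.999 = 232.081 → 232.08 g/mol.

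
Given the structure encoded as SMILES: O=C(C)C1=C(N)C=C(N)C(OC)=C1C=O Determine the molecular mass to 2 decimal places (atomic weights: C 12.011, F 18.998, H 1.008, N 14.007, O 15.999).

208.22 g/mol

First, the molecular formula is C10H12N2O3 (counting implicit H from valence).
  C: 10 × 12.011 = 120.110
  H: 12 × 1.008 = 12.096
  N: 2 × 14.007 = 28.014
  O: 3 × 15.999 = 47.997
Sum: 10×12.011 + 12×1.008 + 2×14.007 + 3×15.999 = 208.217 → 208.22 g/mol.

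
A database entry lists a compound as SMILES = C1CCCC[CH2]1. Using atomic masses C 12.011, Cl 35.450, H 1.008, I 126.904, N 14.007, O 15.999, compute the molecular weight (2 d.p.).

First, the molecular formula is C6H12 (counting implicit H from valence).
  C: 6 × 12.011 = 72.066
  H: 12 × 1.008 = 12.096
Sum: 6×12.011 + 12×1.008 = 84.162 → 84.16 g/mol.

84.16 g/mol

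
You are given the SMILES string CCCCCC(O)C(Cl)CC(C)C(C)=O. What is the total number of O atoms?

Scan the SMILES for O atoms (remember two-letter symbols like Cl and Br are single atoms).
Oxygen count: 2.

2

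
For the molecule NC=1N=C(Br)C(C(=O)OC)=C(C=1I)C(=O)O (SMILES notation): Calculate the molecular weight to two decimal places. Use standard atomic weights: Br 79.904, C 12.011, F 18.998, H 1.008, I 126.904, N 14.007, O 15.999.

First, the molecular formula is C8H6BrIN2O4 (counting implicit H from valence).
  Br: 1 × 79.904 = 79.904
  C: 8 × 12.011 = 96.088
  H: 6 × 1.008 = 6.048
  I: 1 × 126.904 = 126.904
  N: 2 × 14.007 = 28.014
  O: 4 × 15.999 = 63.996
Sum: 1×79.904 + 8×12.011 + 6×1.008 + 1×126.904 + 2×14.007 + 4×15.999 = 400.954 → 400.95 g/mol.

400.95 g/mol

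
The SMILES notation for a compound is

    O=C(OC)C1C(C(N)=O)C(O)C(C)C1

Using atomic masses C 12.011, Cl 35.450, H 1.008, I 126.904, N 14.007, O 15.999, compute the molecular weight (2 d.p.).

201.22 g/mol

First, the molecular formula is C9H15NO4 (counting implicit H from valence).
  C: 9 × 12.011 = 108.099
  H: 15 × 1.008 = 15.120
  N: 1 × 14.007 = 14.007
  O: 4 × 15.999 = 63.996
Sum: 9×12.011 + 15×1.008 + 1×14.007 + 4×15.999 = 201.222 → 201.22 g/mol.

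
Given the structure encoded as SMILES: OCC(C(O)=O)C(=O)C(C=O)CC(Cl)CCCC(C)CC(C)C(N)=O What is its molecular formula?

Walk through each heavy atom and fill implicit hydrogens from standard valence (C 4, N 3, O 2, S 2, halogen 1):
  atom 1: O, bond orders sum to 1 (valence 2) → 1 H
  atom 2: C, bond orders sum to 2 (valence 4) → 2 H
  atom 3: C, bond orders sum to 3 (valence 4) → 1 H
  atom 4: C, bond orders sum to 4 (valence 4) → 0 H
  atom 5: O, bond orders sum to 1 (valence 2) → 1 H
  atom 6: O, bond orders sum to 2 (valence 2) → 0 H
  atom 7: C, bond orders sum to 4 (valence 4) → 0 H
  atom 8: O, bond orders sum to 2 (valence 2) → 0 H
  atom 9: C, bond orders sum to 3 (valence 4) → 1 H
  atom 10: C, bond orders sum to 3 (valence 4) → 1 H
  atom 11: O, bond orders sum to 2 (valence 2) → 0 H
  atom 12: C, bond orders sum to 2 (valence 4) → 2 H
  atom 13: C, bond orders sum to 3 (valence 4) → 1 H
  atom 14: Cl (halogen, monovalent) → 0 H
  atom 15: C, bond orders sum to 2 (valence 4) → 2 H
  atom 16: C, bond orders sum to 2 (valence 4) → 2 H
  atom 17: C, bond orders sum to 2 (valence 4) → 2 H
  atom 18: C, bond orders sum to 3 (valence 4) → 1 H
  atom 19: C, bond orders sum to 1 (valence 4) → 3 H
  atom 20: C, bond orders sum to 2 (valence 4) → 2 H
  atom 21: C, bond orders sum to 3 (valence 4) → 1 H
  atom 22: C, bond orders sum to 1 (valence 4) → 3 H
  atom 23: C, bond orders sum to 4 (valence 4) → 0 H
  atom 24: N, bond orders sum to 1 (valence 3) → 2 H
  atom 25: O, bond orders sum to 2 (valence 2) → 0 H
Totals → C:17, H:28, Cl:1, N:1, O:6.

C17H28ClNO6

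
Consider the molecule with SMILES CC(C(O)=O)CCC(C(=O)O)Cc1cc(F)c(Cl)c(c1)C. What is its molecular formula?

Walk through each heavy atom and fill implicit hydrogens from standard valence (C 4, N 3, O 2, S 2, halogen 1); for lowercase aromatic atoms, an aromatic c carries 1 H when it has two neighbours and 0 H with three, and aromatic n carries 0 H:
  atom 1: C, bond orders sum to 1 (valence 4) → 3 H
  atom 2: C, bond orders sum to 3 (valence 4) → 1 H
  atom 3: C, bond orders sum to 4 (valence 4) → 0 H
  atom 4: O, bond orders sum to 1 (valence 2) → 1 H
  atom 5: O, bond orders sum to 2 (valence 2) → 0 H
  atom 6: C, bond orders sum to 2 (valence 4) → 2 H
  atom 7: C, bond orders sum to 2 (valence 4) → 2 H
  atom 8: C, bond orders sum to 3 (valence 4) → 1 H
  atom 9: C, bond orders sum to 4 (valence 4) → 0 H
  atom 10: O, bond orders sum to 2 (valence 2) → 0 H
  atom 11: O, bond orders sum to 1 (valence 2) → 1 H
  atom 12: C, bond orders sum to 2 (valence 4) → 2 H
  atom 13: aromatic c, 3 neighbours → 0 H
  atom 14: aromatic c, 2 neighbours → 1 H
  atom 15: aromatic c, 3 neighbours → 0 H
  atom 16: F (halogen, monovalent) → 0 H
  atom 17: aromatic c, 3 neighbours → 0 H
  atom 18: Cl (halogen, monovalent) → 0 H
  atom 19: aromatic c, 3 neighbours → 0 H
  atom 20: aromatic c, 2 neighbours → 1 H
  atom 21: C, bond orders sum to 1 (valence 4) → 3 H
Totals → C:15, H:18, Cl:1, F:1, O:4.

C15H18ClFO4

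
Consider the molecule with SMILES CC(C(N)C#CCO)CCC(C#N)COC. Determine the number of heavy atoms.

16

Every atom symbol written in the SMILES (organic subset) is one heavy atom; implicit H are not written.
Heavy atoms by element → C:12, N:2, O:2.
Total: 16.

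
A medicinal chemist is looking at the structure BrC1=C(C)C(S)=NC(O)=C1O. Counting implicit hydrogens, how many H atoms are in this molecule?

6

Walk through each heavy atom and fill implicit hydrogens from standard valence (C 4, N 3, O 2, S 2, halogen 1):
  atom 1: Br (halogen, monovalent) → 0 H
  atom 2: C, bond orders sum to 4 (valence 4) → 0 H
  atom 3: C, bond orders sum to 4 (valence 4) → 0 H
  atom 4: C, bond orders sum to 1 (valence 4) → 3 H
  atom 5: C, bond orders sum to 4 (valence 4) → 0 H
  atom 6: S, bond orders sum to 1 (valence 2) → 1 H
  atom 7: N, bond orders sum to 3 (valence 3) → 0 H
  atom 8: C, bond orders sum to 4 (valence 4) → 0 H
  atom 9: O, bond orders sum to 1 (valence 2) → 1 H
  atom 10: C, bond orders sum to 4 (valence 4) → 0 H
  atom 11: O, bond orders sum to 1 (valence 2) → 1 H
Total hydrogens: 6.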